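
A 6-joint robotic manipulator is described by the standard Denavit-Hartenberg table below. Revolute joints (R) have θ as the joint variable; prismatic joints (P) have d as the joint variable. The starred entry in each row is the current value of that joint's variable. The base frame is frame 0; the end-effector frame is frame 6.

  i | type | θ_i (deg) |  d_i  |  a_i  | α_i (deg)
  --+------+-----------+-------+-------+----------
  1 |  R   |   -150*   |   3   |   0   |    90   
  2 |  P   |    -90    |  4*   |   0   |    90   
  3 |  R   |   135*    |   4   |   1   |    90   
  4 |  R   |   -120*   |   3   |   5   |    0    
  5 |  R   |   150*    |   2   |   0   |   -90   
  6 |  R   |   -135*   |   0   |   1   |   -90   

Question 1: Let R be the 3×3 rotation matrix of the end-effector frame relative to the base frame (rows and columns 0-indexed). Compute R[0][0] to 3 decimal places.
End-effector x-axis (col 0 of R) = (-0.3397,-0.1188,-0.9330)
R[0][0] = -0.3397

-0.340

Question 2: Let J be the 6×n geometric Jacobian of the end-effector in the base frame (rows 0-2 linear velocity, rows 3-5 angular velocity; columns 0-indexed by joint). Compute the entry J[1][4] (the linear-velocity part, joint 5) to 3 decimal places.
axis z_4 = (-0.3536,0.6124,-0.7071); lever o_n−o_4 = (-1.0468,1.1060,-2.3472)
cross product → J_v[:, 4] = (-0.6553,-0.0897,0.2500)
J_ω[:, 4] = z_4
entry J[1][4] = -0.0897

-0.090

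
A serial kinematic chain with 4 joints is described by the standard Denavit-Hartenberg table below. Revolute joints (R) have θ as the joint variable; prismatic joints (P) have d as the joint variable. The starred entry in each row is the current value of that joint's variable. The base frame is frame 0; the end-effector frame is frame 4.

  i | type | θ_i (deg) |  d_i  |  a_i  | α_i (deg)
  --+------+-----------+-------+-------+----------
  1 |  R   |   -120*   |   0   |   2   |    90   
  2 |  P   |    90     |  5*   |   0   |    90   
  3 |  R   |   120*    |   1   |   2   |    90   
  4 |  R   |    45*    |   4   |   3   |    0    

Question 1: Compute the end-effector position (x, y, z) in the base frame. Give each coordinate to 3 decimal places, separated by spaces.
after link 1: o_1 = (-1.0000, -1.7321, 0.0000)
after link 2: o_2 = (-5.3301, 0.7679, 0.0000)
after link 3: o_3 = (-7.3301, 0.7679, -1.0000)
after link 4: o_4 = (-11.7138, 0.8494, 1.4034)

-11.714 0.849 1.403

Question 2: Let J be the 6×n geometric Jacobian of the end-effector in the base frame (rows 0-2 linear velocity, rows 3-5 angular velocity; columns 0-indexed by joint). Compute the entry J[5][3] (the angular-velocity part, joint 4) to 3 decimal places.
axis z_3 = (-0.4330,0.2500,0.8660); lever o_n−o_3 = (-4.3837,0.0814,2.4034)
cross product → J_v[:, 3] = (0.5303,-2.7557,1.0607)
J_ω[:, 3] = z_3
entry J[5][3] = 0.8660

0.866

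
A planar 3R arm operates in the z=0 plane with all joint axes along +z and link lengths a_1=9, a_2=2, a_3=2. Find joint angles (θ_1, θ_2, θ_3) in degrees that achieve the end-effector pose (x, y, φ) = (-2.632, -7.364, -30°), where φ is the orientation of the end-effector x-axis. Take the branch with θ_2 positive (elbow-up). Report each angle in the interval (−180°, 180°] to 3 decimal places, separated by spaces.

wrist centre = target − a_3·(cos φ, sin φ) = (-4.3641, -6.3640)
cos θ_2 = (59.5454−9²−2²)/(2·9·2) = -0.7071; θ_2 = 134.9971° (elbow-up)
β = atan2(-6.3640,-4.3641) = -124.4400°; ψ = atan2(1.4143,7.5859) = 10.5608°
θ_1 = β − ψ = -135.0008°
θ_3 = φ − θ_1 − θ_2 = -29.9963° (wrapped to (-180°,180°])

-135.001 134.997 -29.996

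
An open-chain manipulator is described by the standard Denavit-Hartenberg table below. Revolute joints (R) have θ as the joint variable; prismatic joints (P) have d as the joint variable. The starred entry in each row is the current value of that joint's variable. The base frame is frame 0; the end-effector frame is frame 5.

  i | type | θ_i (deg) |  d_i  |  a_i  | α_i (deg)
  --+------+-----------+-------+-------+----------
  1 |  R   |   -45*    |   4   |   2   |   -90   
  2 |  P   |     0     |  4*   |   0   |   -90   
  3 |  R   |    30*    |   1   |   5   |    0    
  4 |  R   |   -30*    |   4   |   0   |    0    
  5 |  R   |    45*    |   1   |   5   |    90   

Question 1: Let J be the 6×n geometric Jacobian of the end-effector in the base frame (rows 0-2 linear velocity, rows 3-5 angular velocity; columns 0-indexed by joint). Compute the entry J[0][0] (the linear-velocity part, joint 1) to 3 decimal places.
8.415

axis z_0 = ẑ; lever o_n−o_0 = (5.5367,-8.4154,-2.0000)
cross product → J_v[:, 0] = (8.4154,5.5367,-0.0000)
J_ω[:, 0] = z_0
entry J[0][0] = 8.4154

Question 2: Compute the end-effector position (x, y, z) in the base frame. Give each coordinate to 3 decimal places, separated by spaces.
after link 1: o_1 = (1.4142, -1.4142, 4.0000)
after link 2: o_2 = (4.2426, 1.4142, 4.0000)
after link 3: o_3 = (5.5367, -3.4154, 3.0000)
after link 4: o_4 = (5.5367, -3.4154, -1.0000)
after link 5: o_5 = (5.5367, -8.4154, -2.0000)

5.537 -8.415 -2.000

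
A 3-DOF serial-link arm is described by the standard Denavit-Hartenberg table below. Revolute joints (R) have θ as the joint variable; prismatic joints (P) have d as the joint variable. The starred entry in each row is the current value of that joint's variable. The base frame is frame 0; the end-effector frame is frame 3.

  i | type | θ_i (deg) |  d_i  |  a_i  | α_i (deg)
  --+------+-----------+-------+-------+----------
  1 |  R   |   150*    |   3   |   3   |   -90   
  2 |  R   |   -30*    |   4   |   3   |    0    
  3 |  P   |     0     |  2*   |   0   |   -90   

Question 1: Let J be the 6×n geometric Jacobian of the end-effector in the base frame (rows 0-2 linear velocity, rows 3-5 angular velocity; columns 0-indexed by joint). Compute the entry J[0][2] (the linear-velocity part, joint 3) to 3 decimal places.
-0.500

prismatic axis z_2 = (-0.5000,-0.8660,0.0000)
J_v[:, 2] = z_2; J_ω[:, 2] = (0,0,0)
entry J[0][2] = -0.5000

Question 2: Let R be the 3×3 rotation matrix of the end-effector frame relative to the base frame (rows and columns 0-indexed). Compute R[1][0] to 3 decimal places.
End-effector x-axis (col 0 of R) = (-0.7500,0.4330,0.5000)
R[1][0] = 0.4330

0.433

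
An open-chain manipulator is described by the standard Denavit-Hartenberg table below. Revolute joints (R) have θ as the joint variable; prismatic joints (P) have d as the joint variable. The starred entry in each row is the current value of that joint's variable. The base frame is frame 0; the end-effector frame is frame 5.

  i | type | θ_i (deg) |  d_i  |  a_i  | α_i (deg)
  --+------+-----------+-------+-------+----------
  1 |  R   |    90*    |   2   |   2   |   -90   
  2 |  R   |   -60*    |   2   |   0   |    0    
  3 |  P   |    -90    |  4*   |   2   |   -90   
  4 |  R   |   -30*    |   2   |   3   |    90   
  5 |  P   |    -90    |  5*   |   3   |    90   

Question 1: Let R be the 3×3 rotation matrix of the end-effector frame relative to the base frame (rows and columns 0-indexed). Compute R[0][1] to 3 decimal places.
End-effector y-axis (col 1 of R) = (-0.8660,0.4330,-0.2500)
R[0][1] = -0.8660

-0.866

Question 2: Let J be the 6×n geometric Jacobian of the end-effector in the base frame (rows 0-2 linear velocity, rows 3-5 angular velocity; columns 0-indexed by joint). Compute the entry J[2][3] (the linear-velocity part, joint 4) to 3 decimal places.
axis z_3 = (0.0000,0.5000,0.8660); lever o_n−o_3 = (-5.8301,-0.5849,-0.8170)
cross product → J_v[:, 3] = (0.0981,-5.0490,2.9151)
J_ω[:, 3] = z_3
entry J[2][3] = 2.9151

2.915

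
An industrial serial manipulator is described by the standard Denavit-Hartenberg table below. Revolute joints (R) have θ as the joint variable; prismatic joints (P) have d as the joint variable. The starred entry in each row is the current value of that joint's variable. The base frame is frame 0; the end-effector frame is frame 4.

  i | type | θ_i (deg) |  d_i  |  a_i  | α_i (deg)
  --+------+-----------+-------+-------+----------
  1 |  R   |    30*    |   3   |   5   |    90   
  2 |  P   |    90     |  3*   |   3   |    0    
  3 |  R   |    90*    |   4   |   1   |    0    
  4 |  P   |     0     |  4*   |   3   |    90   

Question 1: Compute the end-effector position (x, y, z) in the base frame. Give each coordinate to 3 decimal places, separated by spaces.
after link 1: o_1 = (4.3301, 2.5000, 3.0000)
after link 2: o_2 = (5.8301, -0.0981, 6.0000)
after link 3: o_3 = (6.9641, -4.0622, 6.0000)
after link 4: o_4 = (6.3660, -9.0263, 6.0000)

6.366 -9.026 6.000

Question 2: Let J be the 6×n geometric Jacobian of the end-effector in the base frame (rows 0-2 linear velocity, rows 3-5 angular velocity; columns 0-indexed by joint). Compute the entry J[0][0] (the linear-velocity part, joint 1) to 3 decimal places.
9.026

axis z_0 = ẑ; lever o_n−o_0 = (6.3660,-9.0263,6.0000)
cross product → J_v[:, 0] = (9.0263,6.3660,-0.0000)
J_ω[:, 0] = z_0
entry J[0][0] = 9.0263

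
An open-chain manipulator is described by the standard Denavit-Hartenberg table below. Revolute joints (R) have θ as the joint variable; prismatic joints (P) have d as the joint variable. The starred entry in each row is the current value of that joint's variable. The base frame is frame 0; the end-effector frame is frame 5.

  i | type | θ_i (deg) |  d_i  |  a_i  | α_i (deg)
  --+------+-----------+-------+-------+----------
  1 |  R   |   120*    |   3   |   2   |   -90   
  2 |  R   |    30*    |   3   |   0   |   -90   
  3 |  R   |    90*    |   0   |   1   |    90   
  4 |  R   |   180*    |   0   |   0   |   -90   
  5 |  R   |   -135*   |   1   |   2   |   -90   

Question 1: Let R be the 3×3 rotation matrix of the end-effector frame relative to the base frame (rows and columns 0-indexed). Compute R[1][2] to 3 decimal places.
0.177

End-effector z-axis (col 2 of R) = (-0.9186,0.1768,-0.3536)
R[1][2] = 0.1768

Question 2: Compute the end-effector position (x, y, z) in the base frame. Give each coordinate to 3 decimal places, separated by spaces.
-2.370 2.933 3.159

after link 1: o_1 = (-1.0000, 1.7321, 3.0000)
after link 2: o_2 = (-3.5981, 0.2321, 3.0000)
after link 3: o_3 = (-2.7321, 0.7321, 3.0000)
after link 4: o_4 = (-2.7321, 0.7321, 3.0000)
after link 5: o_5 = (-2.3697, 2.9328, 3.1589)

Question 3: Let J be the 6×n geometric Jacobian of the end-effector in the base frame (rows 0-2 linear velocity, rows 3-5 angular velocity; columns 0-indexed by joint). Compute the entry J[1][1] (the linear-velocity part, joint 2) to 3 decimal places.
axis z_1 = (-0.8660,-0.5000,0.0000); lever o_n−o_1 = (-1.3697,1.2008,0.1589)
cross product → J_v[:, 1] = (-0.0795,0.1376,-1.7247)
J_ω[:, 1] = z_1
entry J[1][1] = 0.1376

0.138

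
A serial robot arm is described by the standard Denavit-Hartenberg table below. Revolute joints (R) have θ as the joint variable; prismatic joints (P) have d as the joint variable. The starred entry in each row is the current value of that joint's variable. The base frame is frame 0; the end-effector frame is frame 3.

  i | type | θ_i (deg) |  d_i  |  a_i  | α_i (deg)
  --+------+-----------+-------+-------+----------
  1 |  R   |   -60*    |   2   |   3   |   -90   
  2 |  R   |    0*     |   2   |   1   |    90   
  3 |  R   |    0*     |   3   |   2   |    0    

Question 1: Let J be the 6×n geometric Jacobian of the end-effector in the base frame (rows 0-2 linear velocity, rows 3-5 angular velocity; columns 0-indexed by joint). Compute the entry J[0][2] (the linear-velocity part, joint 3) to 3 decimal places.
axis z_2 = (0.0000,0.0000,1.0000); lever o_n−o_2 = (1.0000,-1.7321,3.0000)
cross product → J_v[:, 2] = (1.7321,1.0000,-0.0000)
J_ω[:, 2] = z_2
entry J[0][2] = 1.7321

1.732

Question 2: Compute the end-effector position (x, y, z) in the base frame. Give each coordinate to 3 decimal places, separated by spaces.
4.732 -4.196 5.000

after link 1: o_1 = (1.5000, -2.5981, 2.0000)
after link 2: o_2 = (3.7321, -2.4641, 2.0000)
after link 3: o_3 = (4.7321, -4.1962, 5.0000)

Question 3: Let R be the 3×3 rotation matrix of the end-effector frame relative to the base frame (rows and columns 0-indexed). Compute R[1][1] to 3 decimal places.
0.500

End-effector y-axis (col 1 of R) = (0.8660,0.5000,0.0000)
R[1][1] = 0.5000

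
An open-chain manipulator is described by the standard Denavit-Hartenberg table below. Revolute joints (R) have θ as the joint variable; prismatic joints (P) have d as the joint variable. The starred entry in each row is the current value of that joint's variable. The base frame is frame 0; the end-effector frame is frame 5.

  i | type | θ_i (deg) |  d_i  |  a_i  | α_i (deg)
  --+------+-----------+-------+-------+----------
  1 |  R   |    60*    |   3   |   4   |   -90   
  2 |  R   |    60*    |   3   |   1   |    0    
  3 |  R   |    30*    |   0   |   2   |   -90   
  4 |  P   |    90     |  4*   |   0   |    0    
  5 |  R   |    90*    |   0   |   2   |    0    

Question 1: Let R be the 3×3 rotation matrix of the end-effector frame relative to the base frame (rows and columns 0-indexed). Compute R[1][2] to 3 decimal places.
End-effector z-axis (col 2 of R) = (-0.5000,-0.8660,-0.0000)
R[1][2] = -0.8660

-0.866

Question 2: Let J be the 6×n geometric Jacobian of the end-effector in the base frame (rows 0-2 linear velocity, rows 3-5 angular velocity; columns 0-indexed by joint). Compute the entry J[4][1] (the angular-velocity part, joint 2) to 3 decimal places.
axis z_1 = (-0.8660,0.5000,0.0000); lever o_n−o_1 = (-4.3481,-1.5311,-0.8660)
cross product → J_v[:, 1] = (-0.4330,-0.7500,3.5000)
J_ω[:, 1] = z_1
entry J[4][1] = 0.5000

0.500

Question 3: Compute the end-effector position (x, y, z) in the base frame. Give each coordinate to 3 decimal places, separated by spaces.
after link 1: o_1 = (2.0000, 3.4641, 3.0000)
after link 2: o_2 = (-0.3481, 5.3971, 2.1340)
after link 3: o_3 = (-0.3481, 5.3971, 0.1340)
after link 4: o_4 = (-2.3481, 1.9330, 0.1340)
after link 5: o_5 = (-2.3481, 1.9330, 2.1340)

-2.348 1.933 2.134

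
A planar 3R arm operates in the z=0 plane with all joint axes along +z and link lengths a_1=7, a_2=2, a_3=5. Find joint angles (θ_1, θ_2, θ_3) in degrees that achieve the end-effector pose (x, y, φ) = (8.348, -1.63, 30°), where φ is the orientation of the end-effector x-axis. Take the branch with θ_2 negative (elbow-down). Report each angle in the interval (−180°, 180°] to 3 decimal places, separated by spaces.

wrist centre = target − a_3·(cos φ, sin φ) = (4.0179, -4.1300)
cos θ_2 = (33.2002−7²−2²)/(2·7·2) = -0.7071; θ_2 = -135.0023° (elbow-down)
β = atan2(-4.1300,4.0179) = -45.7884°; ψ = atan2(-1.4142,5.5857) = -14.2072°
θ_1 = β − ψ = -31.5812°
θ_3 = φ − θ_1 − θ_2 = -163.4165° (wrapped to (-180°,180°])

-31.581 -135.002 -163.416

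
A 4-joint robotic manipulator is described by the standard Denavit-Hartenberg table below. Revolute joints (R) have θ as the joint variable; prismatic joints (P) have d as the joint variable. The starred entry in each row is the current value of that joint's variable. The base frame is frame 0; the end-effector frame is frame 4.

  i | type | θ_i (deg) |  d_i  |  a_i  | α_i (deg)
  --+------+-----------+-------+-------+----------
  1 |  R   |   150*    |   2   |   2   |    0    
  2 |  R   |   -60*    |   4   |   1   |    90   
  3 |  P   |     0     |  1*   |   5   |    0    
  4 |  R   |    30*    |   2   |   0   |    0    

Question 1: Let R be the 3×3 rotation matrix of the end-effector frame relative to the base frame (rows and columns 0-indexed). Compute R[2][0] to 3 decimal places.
End-effector x-axis (col 0 of R) = (-0.0000,0.8660,0.5000)
R[2][0] = 0.5000

0.500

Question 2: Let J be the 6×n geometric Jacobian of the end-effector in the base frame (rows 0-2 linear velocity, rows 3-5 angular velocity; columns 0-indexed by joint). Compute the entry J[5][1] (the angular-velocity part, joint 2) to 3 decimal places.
1.000

axis z_1 = (0.0000,0.0000,1.0000); lever o_n−o_1 = (3.0000,6.0000,4.0000)
cross product → J_v[:, 1] = (-6.0000,3.0000,0.0000)
J_ω[:, 1] = z_1
entry J[5][1] = 1.0000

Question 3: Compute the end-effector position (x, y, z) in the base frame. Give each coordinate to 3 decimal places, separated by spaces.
after link 1: o_1 = (-1.7321, 1.0000, 2.0000)
after link 2: o_2 = (-1.7321, 2.0000, 6.0000)
after link 3: o_3 = (-0.7321, 7.0000, 6.0000)
after link 4: o_4 = (1.2679, 7.0000, 6.0000)

1.268 7.000 6.000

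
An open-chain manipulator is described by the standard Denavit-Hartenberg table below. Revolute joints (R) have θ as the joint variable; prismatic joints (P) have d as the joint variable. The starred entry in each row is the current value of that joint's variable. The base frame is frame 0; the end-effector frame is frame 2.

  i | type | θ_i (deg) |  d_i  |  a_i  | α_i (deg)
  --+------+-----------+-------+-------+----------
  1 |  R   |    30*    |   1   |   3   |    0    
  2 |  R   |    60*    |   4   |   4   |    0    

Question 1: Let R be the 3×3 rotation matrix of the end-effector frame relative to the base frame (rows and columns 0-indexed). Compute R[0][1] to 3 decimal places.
End-effector y-axis (col 1 of R) = (-1.0000,0.0000,0.0000)
R[0][1] = -1.0000

-1.000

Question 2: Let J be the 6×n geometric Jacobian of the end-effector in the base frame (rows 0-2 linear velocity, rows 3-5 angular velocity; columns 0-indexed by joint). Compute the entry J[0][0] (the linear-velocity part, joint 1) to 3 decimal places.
axis z_0 = ẑ; lever o_n−o_0 = (2.5981,5.5000,5.0000)
cross product → J_v[:, 0] = (-5.5000,2.5981,0.0000)
J_ω[:, 0] = z_0
entry J[0][0] = -5.5000

-5.500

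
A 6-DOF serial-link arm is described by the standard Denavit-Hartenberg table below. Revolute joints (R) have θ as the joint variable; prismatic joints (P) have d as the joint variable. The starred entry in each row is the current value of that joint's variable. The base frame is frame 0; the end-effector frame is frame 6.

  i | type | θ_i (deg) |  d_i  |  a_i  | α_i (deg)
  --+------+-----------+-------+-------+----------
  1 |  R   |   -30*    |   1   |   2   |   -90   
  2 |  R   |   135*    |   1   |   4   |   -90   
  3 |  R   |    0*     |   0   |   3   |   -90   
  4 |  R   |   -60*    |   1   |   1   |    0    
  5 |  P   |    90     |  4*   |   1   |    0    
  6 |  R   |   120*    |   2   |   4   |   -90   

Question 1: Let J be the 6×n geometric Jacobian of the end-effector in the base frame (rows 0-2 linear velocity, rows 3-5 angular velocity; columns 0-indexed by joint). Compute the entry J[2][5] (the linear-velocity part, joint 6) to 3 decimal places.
axis z_5 = (-0.5000,-0.8660,0.0000); lever o_n−o_5 = (2.3461,-3.6639,1.0353)
cross product → J_v[:, 5] = (-0.8966,0.5176,3.8637)
J_ω[:, 5] = z_5
entry J[2][5] = 3.8637

3.864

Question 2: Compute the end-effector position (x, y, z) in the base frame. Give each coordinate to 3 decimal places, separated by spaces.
-3.269 -5.041 -3.622

after link 1: o_1 = (1.7321, -1.0000, 1.0000)
after link 2: o_2 = (-0.2174, 1.2802, -1.8284)
after link 3: o_3 = (-2.0546, 2.3409, -3.9497)
after link 4: o_4 = (-3.3911, 1.9578, -3.6909)
after link 5: o_5 = (-5.6152, -1.3769, -4.6569)
after link 6: o_6 = (-3.2692, -5.0408, -3.6216)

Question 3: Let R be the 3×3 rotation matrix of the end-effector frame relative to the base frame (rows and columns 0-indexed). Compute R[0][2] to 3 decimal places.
End-effector z-axis (col 2 of R) = (-0.2241,0.1294,0.9659)
R[0][2] = -0.2241

-0.224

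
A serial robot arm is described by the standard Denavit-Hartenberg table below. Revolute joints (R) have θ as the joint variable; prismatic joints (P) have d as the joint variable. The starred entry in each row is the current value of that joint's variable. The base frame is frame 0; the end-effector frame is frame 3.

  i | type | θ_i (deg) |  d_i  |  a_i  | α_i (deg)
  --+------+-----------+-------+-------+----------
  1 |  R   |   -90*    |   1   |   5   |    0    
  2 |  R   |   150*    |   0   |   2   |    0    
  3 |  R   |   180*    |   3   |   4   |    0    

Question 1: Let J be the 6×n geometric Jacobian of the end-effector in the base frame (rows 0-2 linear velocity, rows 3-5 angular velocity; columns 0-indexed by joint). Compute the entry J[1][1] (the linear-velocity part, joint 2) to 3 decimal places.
-1.000

axis z_1 = (0.0000,0.0000,1.0000); lever o_n−o_1 = (-1.0000,-1.7321,3.0000)
cross product → J_v[:, 1] = (1.7321,-1.0000,0.0000)
J_ω[:, 1] = z_1
entry J[1][1] = -1.0000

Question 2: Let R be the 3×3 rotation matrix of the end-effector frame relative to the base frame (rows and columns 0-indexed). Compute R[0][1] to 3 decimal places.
End-effector y-axis (col 1 of R) = (0.8660,-0.5000,0.0000)
R[0][1] = 0.8660

0.866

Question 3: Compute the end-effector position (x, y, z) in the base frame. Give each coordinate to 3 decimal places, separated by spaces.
-1.000 -6.732 4.000

after link 1: o_1 = (0.0000, -5.0000, 1.0000)
after link 2: o_2 = (1.0000, -3.2679, 1.0000)
after link 3: o_3 = (-1.0000, -6.7321, 4.0000)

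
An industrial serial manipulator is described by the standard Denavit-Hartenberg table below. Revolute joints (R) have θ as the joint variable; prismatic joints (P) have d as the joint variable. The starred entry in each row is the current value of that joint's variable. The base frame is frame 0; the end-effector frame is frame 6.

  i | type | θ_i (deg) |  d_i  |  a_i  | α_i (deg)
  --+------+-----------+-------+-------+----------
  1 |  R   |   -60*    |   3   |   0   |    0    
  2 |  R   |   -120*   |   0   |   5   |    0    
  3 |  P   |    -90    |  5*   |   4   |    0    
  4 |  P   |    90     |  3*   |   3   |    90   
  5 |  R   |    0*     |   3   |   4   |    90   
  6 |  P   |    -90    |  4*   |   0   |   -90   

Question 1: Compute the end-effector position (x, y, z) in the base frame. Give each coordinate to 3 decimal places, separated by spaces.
-12.000 7.000 7.000

after link 1: o_1 = (0.0000, 0.0000, 3.0000)
after link 2: o_2 = (-5.0000, -0.0000, 3.0000)
after link 3: o_3 = (-5.0000, 4.0000, 8.0000)
after link 4: o_4 = (-8.0000, 4.0000, 11.0000)
after link 5: o_5 = (-12.0000, 7.0000, 11.0000)
after link 6: o_6 = (-12.0000, 7.0000, 7.0000)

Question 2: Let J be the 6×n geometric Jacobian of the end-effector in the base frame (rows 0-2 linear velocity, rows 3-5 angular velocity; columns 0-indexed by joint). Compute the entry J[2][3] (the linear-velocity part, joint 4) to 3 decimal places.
1.000

prismatic axis z_3 = (0.0000,0.0000,1.0000)
J_v[:, 3] = z_3; J_ω[:, 3] = (0,0,0)
entry J[2][3] = 1.0000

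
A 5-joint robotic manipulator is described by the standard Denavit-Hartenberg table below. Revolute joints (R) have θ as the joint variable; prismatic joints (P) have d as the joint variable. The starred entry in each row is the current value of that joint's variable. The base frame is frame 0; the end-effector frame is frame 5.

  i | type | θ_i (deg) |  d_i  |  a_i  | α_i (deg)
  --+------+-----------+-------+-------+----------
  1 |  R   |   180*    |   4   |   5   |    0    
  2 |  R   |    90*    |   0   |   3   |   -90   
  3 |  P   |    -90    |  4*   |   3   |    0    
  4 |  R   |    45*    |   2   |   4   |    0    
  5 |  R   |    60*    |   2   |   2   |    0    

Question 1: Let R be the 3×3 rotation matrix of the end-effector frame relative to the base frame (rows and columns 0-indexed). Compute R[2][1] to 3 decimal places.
-0.966

End-effector y-axis (col 1 of R) = (0.0000,0.2588,-0.9659)
R[2][1] = -0.9659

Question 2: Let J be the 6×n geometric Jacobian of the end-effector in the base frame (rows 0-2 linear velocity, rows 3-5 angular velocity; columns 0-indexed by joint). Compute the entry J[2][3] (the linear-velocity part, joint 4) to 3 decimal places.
-4.760

axis z_3 = (1.0000,-0.0000,0.0000); lever o_n−o_3 = (4.0000,-4.7603,2.3108)
cross product → J_v[:, 3] = (-0.0000,-2.3108,-4.7603)
J_ω[:, 3] = z_3
entry J[2][3] = -4.7603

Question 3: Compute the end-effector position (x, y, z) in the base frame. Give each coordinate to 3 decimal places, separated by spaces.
after link 1: o_1 = (-5.0000, 0.0000, 4.0000)
after link 2: o_2 = (-5.0000, -3.0000, 4.0000)
after link 3: o_3 = (-1.0000, -3.0000, 7.0000)
after link 4: o_4 = (1.0000, -5.8284, 9.8284)
after link 5: o_5 = (3.0000, -7.7603, 9.3108)

3.000 -7.760 9.311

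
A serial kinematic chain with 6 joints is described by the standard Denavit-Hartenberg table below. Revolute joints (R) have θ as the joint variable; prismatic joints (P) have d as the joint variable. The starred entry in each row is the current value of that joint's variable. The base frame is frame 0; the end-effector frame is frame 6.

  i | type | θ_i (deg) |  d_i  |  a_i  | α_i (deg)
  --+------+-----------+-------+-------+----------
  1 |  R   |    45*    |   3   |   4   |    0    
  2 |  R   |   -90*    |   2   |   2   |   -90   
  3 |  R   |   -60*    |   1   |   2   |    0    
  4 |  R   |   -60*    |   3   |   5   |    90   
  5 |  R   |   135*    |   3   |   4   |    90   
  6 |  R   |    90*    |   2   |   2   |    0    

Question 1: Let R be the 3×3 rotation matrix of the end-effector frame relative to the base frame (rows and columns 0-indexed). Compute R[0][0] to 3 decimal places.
End-effector x-axis (col 0 of R) = (-0.6124,0.6124,-0.5000)
R[0][0] = -0.6124

-0.612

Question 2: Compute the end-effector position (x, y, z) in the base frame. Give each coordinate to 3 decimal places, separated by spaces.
6.449 10.865 7.337

after link 1: o_1 = (2.8284, 2.8284, 3.0000)
after link 2: o_2 = (4.2426, 1.4142, 5.0000)
after link 3: o_3 = (5.6569, 1.4142, 6.7321)
after link 4: o_4 = (6.0104, 5.3033, 11.0622)
after link 5: o_5 = (7.1733, 8.1404, 7.1127)
after link 6: o_6 = (6.4485, 10.8652, 7.3374)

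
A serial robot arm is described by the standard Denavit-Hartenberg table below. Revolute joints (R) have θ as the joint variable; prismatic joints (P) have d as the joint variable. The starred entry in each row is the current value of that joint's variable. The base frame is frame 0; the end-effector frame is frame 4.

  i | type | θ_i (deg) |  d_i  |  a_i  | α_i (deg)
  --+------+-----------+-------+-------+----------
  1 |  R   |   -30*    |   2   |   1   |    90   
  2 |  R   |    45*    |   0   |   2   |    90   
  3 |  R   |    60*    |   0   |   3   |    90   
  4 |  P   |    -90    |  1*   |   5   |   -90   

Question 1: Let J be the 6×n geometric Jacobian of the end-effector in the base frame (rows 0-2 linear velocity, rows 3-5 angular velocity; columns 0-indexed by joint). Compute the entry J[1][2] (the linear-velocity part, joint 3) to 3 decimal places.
axis z_2 = (0.6124,-0.3536,-0.7071); lever o_n−o_2 = (-2.6620,-0.8857,5.2086)
cross product → J_v[:, 2] = (-2.4678,-1.3073,-1.4836)
J_ω[:, 2] = z_2
entry J[1][2] = -1.3073

-1.307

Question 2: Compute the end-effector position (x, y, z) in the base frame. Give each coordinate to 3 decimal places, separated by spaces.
-0.571 -2.093 8.623

after link 1: o_1 = (0.8660, -0.5000, 2.0000)
after link 2: o_2 = (2.0908, -1.2071, 3.4142)
after link 3: o_3 = (1.7103, -3.9874, 4.4749)
after link 4: o_4 = (-0.5712, -2.0928, 8.6228)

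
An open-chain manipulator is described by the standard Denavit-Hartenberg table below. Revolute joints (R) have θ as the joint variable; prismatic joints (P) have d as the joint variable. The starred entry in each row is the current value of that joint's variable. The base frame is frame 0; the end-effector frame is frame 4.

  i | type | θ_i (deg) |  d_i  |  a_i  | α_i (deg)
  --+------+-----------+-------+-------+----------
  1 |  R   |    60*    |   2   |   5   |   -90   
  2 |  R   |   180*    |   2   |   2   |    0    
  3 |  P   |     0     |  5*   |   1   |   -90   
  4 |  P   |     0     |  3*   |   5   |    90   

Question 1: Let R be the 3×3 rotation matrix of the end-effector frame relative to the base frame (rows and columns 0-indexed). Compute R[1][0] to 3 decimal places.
End-effector x-axis (col 0 of R) = (-0.5000,-0.8660,-0.0000)
R[1][0] = -0.8660

-0.866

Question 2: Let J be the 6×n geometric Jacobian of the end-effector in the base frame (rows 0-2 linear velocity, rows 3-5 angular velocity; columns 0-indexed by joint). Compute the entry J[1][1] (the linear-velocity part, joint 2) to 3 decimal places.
axis z_1 = (-0.8660,0.5000,0.0000); lever o_n−o_1 = (-10.0622,-3.4282,3.0000)
cross product → J_v[:, 1] = (1.5000,2.5981,8.0000)
J_ω[:, 1] = z_1
entry J[1][1] = 2.5981

2.598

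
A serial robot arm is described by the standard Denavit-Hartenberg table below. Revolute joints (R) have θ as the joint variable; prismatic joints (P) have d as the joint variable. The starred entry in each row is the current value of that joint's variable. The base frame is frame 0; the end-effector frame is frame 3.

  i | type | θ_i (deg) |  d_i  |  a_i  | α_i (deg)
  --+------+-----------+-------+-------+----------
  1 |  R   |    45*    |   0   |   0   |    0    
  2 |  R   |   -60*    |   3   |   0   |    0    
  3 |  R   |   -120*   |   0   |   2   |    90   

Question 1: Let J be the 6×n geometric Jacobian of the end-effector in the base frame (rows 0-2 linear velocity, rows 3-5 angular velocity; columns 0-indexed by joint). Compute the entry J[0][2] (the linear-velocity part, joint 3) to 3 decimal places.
axis z_2 = (0.0000,0.0000,1.0000); lever o_n−o_2 = (-1.4142,-1.4142,0.0000)
cross product → J_v[:, 2] = (1.4142,-1.4142,0.0000)
J_ω[:, 2] = z_2
entry J[0][2] = 1.4142

1.414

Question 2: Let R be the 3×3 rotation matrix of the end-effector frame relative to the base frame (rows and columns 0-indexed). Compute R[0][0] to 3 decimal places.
End-effector x-axis (col 0 of R) = (-0.7071,-0.7071,0.0000)
R[0][0] = -0.7071

-0.707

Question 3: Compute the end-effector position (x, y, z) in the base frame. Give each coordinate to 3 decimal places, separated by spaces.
after link 1: o_1 = (0.0000, 0.0000, 0.0000)
after link 2: o_2 = (0.0000, 0.0000, 3.0000)
after link 3: o_3 = (-1.4142, -1.4142, 3.0000)

-1.414 -1.414 3.000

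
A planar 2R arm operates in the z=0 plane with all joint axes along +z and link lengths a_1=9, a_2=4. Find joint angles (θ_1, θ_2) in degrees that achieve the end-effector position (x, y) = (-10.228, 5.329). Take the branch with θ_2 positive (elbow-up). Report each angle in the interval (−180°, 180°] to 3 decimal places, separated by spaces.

135.002 59.991

cos θ_2 = (133.0102−9²−4²)/(2·9·4) = 0.5001; θ_2 = 59.9906° (elbow-up)
β = atan2(5.3290,-10.2280) = 152.4796°; ψ = atan2(3.4638,11.0006) = 17.4778°
θ_1 = β − ψ = 135.0018°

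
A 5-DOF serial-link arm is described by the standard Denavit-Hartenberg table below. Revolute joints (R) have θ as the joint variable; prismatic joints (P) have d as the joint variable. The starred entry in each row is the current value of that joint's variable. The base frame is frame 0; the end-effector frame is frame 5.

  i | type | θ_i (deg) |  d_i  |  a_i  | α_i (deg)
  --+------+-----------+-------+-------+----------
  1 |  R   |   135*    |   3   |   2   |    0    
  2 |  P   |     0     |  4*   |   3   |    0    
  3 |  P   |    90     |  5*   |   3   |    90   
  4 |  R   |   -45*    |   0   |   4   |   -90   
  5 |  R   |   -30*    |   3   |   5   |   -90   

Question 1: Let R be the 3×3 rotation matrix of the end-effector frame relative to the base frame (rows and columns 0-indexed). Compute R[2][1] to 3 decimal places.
-0.707

End-effector y-axis (col 1 of R) = (0.5000,0.5000,-0.7071)
R[2][1] = -0.7071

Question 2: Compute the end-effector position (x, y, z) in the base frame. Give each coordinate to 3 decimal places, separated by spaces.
-13.090 -2.483 8.231

after link 1: o_1 = (-1.4142, 1.4142, 3.0000)
after link 2: o_2 = (-3.5355, 3.5355, 7.0000)
after link 3: o_3 = (-5.6569, 1.4142, 12.0000)
after link 4: o_4 = (-7.6569, -0.5858, 9.1716)
after link 5: o_5 = (-13.0897, -2.4831, 8.2310)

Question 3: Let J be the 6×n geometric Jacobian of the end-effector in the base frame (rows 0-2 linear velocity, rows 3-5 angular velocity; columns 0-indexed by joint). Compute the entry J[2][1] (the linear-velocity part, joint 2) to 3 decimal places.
prismatic axis z_1 = (0.0000,0.0000,1.0000)
J_v[:, 1] = z_1; J_ω[:, 1] = (0,0,0)
entry J[2][1] = 1.0000

1.000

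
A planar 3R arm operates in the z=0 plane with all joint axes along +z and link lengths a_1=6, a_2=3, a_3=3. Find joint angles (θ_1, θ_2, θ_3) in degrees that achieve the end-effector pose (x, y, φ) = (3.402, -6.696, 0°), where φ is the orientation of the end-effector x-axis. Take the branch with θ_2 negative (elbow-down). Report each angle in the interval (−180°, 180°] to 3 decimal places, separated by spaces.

-59.999 -90.003 150.002

wrist centre = target − a_3·(cos φ, sin φ) = (0.4020, -6.6960)
cos θ_2 = (44.9980−6²−3²)/(2·6·3) = -0.0001; θ_2 = -90.0032° (elbow-down)
β = atan2(-6.6960,0.4020) = -86.5643°; ψ = atan2(-3.0000,5.9998) = -26.5657°
θ_1 = β − ψ = -59.9986°
θ_3 = φ − θ_1 − θ_2 = 150.0018° (wrapped to (-180°,180°])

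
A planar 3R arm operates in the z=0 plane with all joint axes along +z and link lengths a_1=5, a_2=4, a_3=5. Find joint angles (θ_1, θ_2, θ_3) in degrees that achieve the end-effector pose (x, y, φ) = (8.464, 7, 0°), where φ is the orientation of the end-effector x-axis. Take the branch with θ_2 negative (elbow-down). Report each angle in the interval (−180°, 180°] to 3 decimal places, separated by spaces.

wrist centre = target − a_3·(cos φ, sin φ) = (3.4640, 7.0000)
cos θ_2 = (60.9993−5²−4²)/(2·5·4) = 0.5000; θ_2 = -60.0012° (elbow-down)
β = atan2(7.0000,3.4640) = 63.6712°; ψ = atan2(-3.4641,6.9999) = -26.3300°
θ_1 = β − ψ = 90.0012°
θ_3 = φ − θ_1 − θ_2 = -30.0000° (wrapped to (-180°,180°])

90.001 -60.001 -30.000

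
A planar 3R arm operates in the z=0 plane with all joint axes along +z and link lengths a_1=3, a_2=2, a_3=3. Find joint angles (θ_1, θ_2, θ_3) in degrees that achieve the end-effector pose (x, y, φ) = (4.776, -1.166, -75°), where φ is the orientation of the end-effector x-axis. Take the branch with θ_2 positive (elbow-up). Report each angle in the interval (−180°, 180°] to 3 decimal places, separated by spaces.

-0.010 60.025 -135.015

wrist centre = target − a_3·(cos φ, sin φ) = (3.9995, 1.7318)
cos θ_2 = (18.9954−3²−2²)/(2·3·2) = 0.4996; θ_2 = 60.0254° (elbow-up)
β = atan2(1.7318,3.9995) = 23.4123°; ψ = atan2(1.7325,3.9992) = 23.4226°
θ_1 = β − ψ = -0.0103°
θ_3 = φ − θ_1 − θ_2 = -135.0151° (wrapped to (-180°,180°])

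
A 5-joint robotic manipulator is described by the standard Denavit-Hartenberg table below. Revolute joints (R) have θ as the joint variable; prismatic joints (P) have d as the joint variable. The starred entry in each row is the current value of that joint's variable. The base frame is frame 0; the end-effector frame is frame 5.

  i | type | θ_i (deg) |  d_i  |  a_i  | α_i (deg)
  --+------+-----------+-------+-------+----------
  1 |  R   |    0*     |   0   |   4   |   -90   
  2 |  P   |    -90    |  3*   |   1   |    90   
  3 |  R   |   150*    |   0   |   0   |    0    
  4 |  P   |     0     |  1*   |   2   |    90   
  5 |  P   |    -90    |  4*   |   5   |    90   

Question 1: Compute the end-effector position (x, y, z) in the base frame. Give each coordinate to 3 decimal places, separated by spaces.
after link 1: o_1 = (4.0000, 0.0000, 0.0000)
after link 2: o_2 = (4.0000, 3.0000, 1.0000)
after link 3: o_3 = (4.0000, 3.0000, 1.0000)
after link 4: o_4 = (3.0000, 4.0000, -0.7321)
after link 5: o_5 = (8.0000, 7.4641, 1.2679)

8.000 7.464 1.268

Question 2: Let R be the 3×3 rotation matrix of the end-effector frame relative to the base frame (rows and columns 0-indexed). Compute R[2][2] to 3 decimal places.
End-effector z-axis (col 2 of R) = (0.0000,-0.5000,0.8660)
R[2][2] = 0.8660

0.866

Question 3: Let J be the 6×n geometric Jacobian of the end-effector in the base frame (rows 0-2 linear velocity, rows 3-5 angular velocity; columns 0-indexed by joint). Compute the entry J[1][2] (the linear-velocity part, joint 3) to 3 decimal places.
axis z_2 = (-1.0000,0.0000,0.0000); lever o_n−o_2 = (4.0000,4.4641,0.2679)
cross product → J_v[:, 2] = (-0.0000,0.2679,-4.4641)
J_ω[:, 2] = z_2
entry J[1][2] = 0.2679

0.268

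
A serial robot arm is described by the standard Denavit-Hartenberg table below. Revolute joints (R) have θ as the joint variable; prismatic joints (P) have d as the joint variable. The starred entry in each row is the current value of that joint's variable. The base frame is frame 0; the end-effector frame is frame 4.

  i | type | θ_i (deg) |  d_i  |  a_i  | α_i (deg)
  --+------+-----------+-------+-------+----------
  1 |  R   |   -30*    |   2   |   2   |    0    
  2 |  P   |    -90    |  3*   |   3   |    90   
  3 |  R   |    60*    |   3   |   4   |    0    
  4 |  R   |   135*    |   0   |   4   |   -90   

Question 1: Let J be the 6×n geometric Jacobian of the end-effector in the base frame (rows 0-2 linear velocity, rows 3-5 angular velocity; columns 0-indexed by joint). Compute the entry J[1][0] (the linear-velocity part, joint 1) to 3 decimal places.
-1.434

axis z_0 = ẑ; lever o_n−o_0 = (-1.4342,-0.4841,7.4288)
cross product → J_v[:, 0] = (0.4841,-1.4342,0.0000)
J_ω[:, 0] = z_0
entry J[1][0] = -1.4342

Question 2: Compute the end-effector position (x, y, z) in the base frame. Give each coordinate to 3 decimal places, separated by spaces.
after link 1: o_1 = (1.7321, -1.0000, 2.0000)
after link 2: o_2 = (0.2321, -3.5981, 5.0000)
after link 3: o_3 = (-3.3660, -3.8301, 8.4641)
after link 4: o_4 = (-1.4342, -0.4841, 7.4288)

-1.434 -0.484 7.429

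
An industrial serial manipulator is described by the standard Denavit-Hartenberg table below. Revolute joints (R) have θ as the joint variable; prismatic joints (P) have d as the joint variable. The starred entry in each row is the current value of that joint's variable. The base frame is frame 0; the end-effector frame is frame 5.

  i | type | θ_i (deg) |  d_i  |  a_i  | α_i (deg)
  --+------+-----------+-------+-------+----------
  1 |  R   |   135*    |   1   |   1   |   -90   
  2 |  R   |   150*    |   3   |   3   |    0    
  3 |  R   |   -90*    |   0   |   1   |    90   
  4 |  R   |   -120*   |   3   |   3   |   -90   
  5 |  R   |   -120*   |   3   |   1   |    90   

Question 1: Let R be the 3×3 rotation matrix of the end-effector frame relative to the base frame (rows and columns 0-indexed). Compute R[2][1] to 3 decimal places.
-0.750

End-effector y-axis (col 1 of R) = (0.0474,0.6597,-0.7500)
R[2][1] = -0.7500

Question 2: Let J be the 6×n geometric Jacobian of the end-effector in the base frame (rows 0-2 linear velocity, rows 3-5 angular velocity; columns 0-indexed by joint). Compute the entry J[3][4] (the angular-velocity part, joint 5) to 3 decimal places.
axis z_4 = (0.0474,0.6597,-0.7500); lever o_n−o_4 = (-0.7828,2.2918,-2.0335)
cross product → J_v[:, 4] = (0.3772,0.6834,0.6250)
J_ω[:, 4] = z_4
entry J[3][4] = 0.0474

0.047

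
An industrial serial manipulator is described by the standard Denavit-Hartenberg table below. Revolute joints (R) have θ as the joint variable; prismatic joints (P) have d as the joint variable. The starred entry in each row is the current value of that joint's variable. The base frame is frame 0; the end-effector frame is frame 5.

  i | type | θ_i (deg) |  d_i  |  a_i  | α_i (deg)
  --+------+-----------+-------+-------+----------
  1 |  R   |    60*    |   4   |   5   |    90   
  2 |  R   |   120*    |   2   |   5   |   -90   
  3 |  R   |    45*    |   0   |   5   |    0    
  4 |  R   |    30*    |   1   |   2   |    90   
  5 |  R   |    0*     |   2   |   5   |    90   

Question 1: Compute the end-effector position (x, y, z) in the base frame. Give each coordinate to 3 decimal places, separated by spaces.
after link 1: o_1 = (2.5000, 4.3301, 4.0000)
after link 2: o_2 = (2.9821, 1.1651, 8.3301)
after link 3: o_3 = (-0.9637, 1.4019, 11.3920)
after link 4: o_4 = (-3.1991, 1.3937, 11.3403)
after link 5: o_5 = (-7.7399, 2.1528, 14.1340)

-7.740 2.153 14.134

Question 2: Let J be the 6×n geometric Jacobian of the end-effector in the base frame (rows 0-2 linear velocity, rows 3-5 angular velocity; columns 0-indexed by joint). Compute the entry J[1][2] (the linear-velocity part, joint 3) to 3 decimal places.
axis z_2 = (-0.4330,-0.7500,-0.5000); lever o_n−o_2 = (-10.7220,0.9877,5.8039)
cross product → J_v[:, 2] = (-3.8591,7.8742,-8.4692)
J_ω[:, 2] = z_2
entry J[1][2] = 7.8742

7.874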